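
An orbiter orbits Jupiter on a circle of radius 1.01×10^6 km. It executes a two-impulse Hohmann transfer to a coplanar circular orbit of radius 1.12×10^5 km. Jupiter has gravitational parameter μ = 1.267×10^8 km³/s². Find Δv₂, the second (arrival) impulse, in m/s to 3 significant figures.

Semi-major axis of the transfer orbit: a_t = (1.010×10^6 + 1.120×10^5)/2 = 5.610×10^5 km.
On the circular orbit at r = 1.120×10^5 km, v_c = √(μ/r) = 33.63 km/s.
Vis-viva on the transfer ellipse at r = 1.120×10^5 km gives v_t = √[μ(2/r − 1/a_t)] = 45.13 km/s.
Δv₂ = |v_t − v_c| = |45.13 − 33.63| = 11.50 km/s.

Δv₂ = 11500 m/s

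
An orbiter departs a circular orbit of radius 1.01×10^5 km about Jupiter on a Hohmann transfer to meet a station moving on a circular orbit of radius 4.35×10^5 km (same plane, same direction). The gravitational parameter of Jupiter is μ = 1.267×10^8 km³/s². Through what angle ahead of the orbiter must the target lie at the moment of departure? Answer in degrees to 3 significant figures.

φ = 93.0°

Semi-major axis of the transfer orbit: a_t = (1.010×10^5 + 4.350×10^5)/2 = 2.680×10^5 km.
Transfer time t = π√(a_t³/μ) = 38723 s.
The target's mean motion on its circular orbit is ω₂ = √(μ/r₂³) = 3.9233×10^-5 rad/s.
Angle swept by the target during transfer: ω₂·t = 1.5192 rad = 87.04°.
The orbiter traverses 180° on the transfer ellipse, so the target must lead by 180° − 87.04° = 93.0°.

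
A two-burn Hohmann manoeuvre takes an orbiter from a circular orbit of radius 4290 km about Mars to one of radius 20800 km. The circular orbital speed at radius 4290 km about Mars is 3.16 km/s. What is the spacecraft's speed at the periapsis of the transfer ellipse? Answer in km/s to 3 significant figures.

From the circular-orbit relation v² = μ/r at r = 4290 km: μ = v²r = (3.16)² × 4290 = 42838.2 km³/s².
Semi-major axis of the transfer orbit: a_t = (4290 + 20800)/2 = 12545 km.
At periapsis, r = 4290 km.
From the vis-viva equation, v = √[μ(2/r − 1/a_t)] = 4.069 km/s.

v = 4.07 km/s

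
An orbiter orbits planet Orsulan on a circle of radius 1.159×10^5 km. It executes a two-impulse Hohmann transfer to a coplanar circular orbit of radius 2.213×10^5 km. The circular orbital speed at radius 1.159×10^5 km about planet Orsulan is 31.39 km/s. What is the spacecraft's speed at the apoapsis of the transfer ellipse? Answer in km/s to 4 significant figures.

v = 18.83 km/s

From the circular-orbit relation v² = μ/r at r = 1.159×10^5 km: μ = v²r = (31.39)² × 1.159×10^5 = 1.14200×10^8 km³/s².
Transfer-ellipse semi-major axis a_t = (r₁ + r₂)/2 = (1.159×10^5 + 2.213×10^5)/2 = 1.686×10^5 km.
At apoapsis, r = 2.213×10^5 km.
Applying v² = μ(2/r − 1/a_t): v = 18.83 km/s.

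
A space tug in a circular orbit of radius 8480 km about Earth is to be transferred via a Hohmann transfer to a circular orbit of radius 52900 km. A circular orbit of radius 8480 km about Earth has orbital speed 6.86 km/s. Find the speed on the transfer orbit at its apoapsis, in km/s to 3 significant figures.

From the circular-orbit relation v² = μ/r at r = 8480 km: μ = v²r = (6.86)² × 8480 = 3.99065×10^5 km³/s².
Transfer-ellipse semi-major axis a_t = (r₁ + r₂)/2 = (8480 + 52900)/2 = 30690 km.
The apoapsis of the transfer ellipse is at r = 52900 km.
From the vis-viva equation, v = √[μ(2/r − 1/a_t)] = 1.444 km/s.

v = 1.44 km/s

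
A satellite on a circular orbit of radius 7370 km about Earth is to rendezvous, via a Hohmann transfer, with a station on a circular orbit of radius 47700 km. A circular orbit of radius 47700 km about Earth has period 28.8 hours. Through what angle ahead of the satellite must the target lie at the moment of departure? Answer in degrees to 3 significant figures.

φ = 101°

From Kepler's third law T² = 4π²r³/μ at r = 47700 km, T = 28.8 hours = 28.8 × 3600 s = 1.0368×10^5 s: μ = 4π²r³/T² = 3.98589×10^5 km³/s².
The Hohmann ellipse has a_t = (r₁ + r₂)/2 = 27535 km.
The half-period of the transfer ellipse is t = π√(a_t³/μ) = 22736 s.
The target's mean motion on its circular orbit is ω₂ = √(μ/r₂³) = 6.0602×10^-5 rad/s.
Angle swept by the target during transfer: ω₂·t = 1.3778 rad = 78.94°.
Arrival is 180° from departure on the ellipse, so φ = 180° − 78.94° = 101°.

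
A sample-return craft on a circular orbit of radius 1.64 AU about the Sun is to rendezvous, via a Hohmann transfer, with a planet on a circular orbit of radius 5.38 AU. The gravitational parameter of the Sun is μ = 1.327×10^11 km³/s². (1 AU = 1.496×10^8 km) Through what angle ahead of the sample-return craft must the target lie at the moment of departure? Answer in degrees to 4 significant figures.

In km: r₁ = 1.64 × 1.496×10^8 = 2.45344×10^8 km; r₂ = 5.38 × 1.496×10^8 = 8.04848×10^8 km.
Transfer-ellipse semi-major axis a_t = (r₁ + r₂)/2 = (2.45344×10^8 + 8.04848×10^8)/2 = 5.25096×10^8 km.
Transfer time t = π√(a_t³/μ) = 1.0377×10^8 s.
The target's mean motion on its circular orbit is ω₂ = √(μ/r₂³) = 1.5954×10^-8 rad/s.
Angle swept by the target during transfer: ω₂·t = 1.6555 rad = 94.85°.
The sample-return craft traverses 180° on the transfer ellipse, so the target must lead by 180° − 94.85° = 85.15°.

φ = 85.15°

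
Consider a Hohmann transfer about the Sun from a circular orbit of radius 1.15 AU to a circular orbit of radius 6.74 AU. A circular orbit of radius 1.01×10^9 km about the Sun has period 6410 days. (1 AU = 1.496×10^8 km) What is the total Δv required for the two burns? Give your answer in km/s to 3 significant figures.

Δv = 13.8 km/s

From Kepler's third law T² = 4π²r³/μ at r = 1.01×10^9 km, T = 6410 days = 6410 × 86400 s = 5.53824×10^8 s: μ = 4π²r³/T² = 1.32611×10^11 km³/s².
In km: r₁ = 1.15 × 1.496×10^8 = 1.7204×10^8 km; r₂ = 6.74 × 1.496×10^8 = 1.008304×10^9 km.
Semi-major axis of the transfer orbit: a_t = (1.7204×10^8 + 1.008304×10^9)/2 = 5.90172×10^8 km.
Circular speed at r₁: v₁ = √(μ/r₁) = √(1.32611×10^11/1.7204×10^8) = 27.764 km/s.
On the transfer ellipse at r₁, v² = μ(2/r − 1/a) gives v_p = √[μ(2/r₁ − 1/a_t)] = 36.290 km/s.
First burn Δv₁ = |v_p − v₁| = 8.526 km/s.
Circular speed at r₂: v₂ = √(μ/r₂) = 11.468 km/s.
Transfer-orbit speed at r₂: v_a = √[μ(2/r₂ − 1/a_t)] = 6.1918 km/s.
Second burn Δv₂ = |v₂ − v_a| = 5.276 km/s.
Δv = Δv₁ + Δv₂ = 8.526 + 5.276 = 13.80 km/s.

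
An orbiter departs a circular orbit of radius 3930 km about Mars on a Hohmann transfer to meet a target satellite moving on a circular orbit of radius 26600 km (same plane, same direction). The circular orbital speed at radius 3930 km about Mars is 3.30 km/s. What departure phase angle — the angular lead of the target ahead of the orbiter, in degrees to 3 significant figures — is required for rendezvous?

From the circular-orbit relation v² = μ/r at r = 3930 km: μ = v²r = (3.30)² × 3930 = 42797.7 km³/s².
Semi-major axis of the transfer orbit: a_t = (3930 + 26600)/2 = 15265 km.
The half-period of the transfer ellipse is t = π√(a_t³/μ) = 28640 s.
The target's mean motion on its circular orbit is ω₂ = √(μ/r₂³) = 4.769×10^-5 rad/s.
Angle swept by the target during transfer: ω₂·t = 1.3658 rad = 78.25°.
The orbiter traverses 180° on the transfer ellipse, so the target must lead by 180° − 78.25° = 102°.

φ = 102°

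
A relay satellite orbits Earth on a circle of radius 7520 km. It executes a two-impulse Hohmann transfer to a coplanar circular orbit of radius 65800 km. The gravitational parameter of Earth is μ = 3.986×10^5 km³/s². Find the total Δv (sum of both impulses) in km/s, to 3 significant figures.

Δv = 3.82 km/s

Transfer-ellipse semi-major axis a_t = (r₁ + r₂)/2 = (7520 + 65800)/2 = 36660 km.
At r₁ the circular-orbit speed is v₁ = √(μ/r₁) = 7.2805 km/s.
On the transfer ellipse at r₁, vis-viva equation gives v_p = √[μ(2/r₁ − 1/a_t)] = 9.7539 km/s.
First burn Δv₁ = |v_p − v₁| = 2.473 km/s.
At r₂, v₂ = √(μ/r₂) = 2.46125 km/s.
Transfer-orbit speed at r₂: v_a = √[μ(2/r₂ − 1/a_t)] = 1.11473 km/s.
Second burn Δv₂ = |v₂ − v_a| = 1.347 km/s.
Δv = Δv₁ + Δv₂ = 2.473 + 1.347 = 3.820 km/s.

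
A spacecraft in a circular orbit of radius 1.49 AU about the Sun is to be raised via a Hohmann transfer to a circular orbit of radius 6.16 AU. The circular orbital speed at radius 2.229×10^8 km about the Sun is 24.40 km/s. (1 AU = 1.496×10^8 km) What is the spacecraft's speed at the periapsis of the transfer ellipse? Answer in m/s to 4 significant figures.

From the circular-orbit relation v² = μ/r at r = 2.229×10^8 km: μ = v²r = (24.40)² × 2.229×10^8 = 1.32706×10^11 km³/s².
In km: r₁ = 1.49 × 1.496×10^8 = 2.22904×10^8 km; r₂ = 6.16 × 1.496×10^8 = 9.21536×10^8 km.
Transfer-ellipse semi-major axis a_t = (r₁ + r₂)/2 = (2.22904×10^8 + 9.21536×10^8)/2 = 5.7222×10^8 km.
The periapsis of the transfer ellipse is at r = 2.22904×10^8 km.
From the vis-viva equation, v = √[μ(2/r − 1/a_t)] = 30.96 km/s.

v = 30960 m/s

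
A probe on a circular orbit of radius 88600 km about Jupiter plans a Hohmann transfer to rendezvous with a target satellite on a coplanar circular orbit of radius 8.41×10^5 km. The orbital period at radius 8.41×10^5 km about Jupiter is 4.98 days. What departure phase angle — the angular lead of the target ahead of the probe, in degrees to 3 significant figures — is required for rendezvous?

From Kepler's third law T² = 4π²r³/μ at r = 8.41×10^5 km, T = 4.98 days = 4.98 × 86400 s = 4.30272×10^5 s: μ = 4π²r³/T² = 1.26842×10^8 km³/s².
Transfer-ellipse semi-major axis a_t = (r₁ + r₂)/2 = (88600 + 8.410×10^5)/2 = 4.648×10^5 km.
Transfer time t = π√(a_t³/μ) = 88393 s.
Target angular speed ω₂ = √(μ/r₂³) = 1.4603×10^-5 rad/s.
Angle swept by the target during transfer: ω₂·t = 1.2908 rad = 73.96°.
The probe traverses 180° on the transfer ellipse, so the target must lead by 180° − 73.96° = 106°.

φ = 106°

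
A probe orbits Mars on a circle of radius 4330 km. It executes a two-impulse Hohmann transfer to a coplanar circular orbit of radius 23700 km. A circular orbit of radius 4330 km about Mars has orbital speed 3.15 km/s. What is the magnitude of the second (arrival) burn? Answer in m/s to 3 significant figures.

From the circular-orbit relation v² = μ/r at r = 4330 km: μ = v²r = (3.15)² × 4330 = 42964.4 km³/s².
Semi-major axis of the transfer orbit: a_t = (4330 + 23700)/2 = 14015 km.
On the circular orbit at r = 23700 km, v_c = √(μ/r) = 1.3464 km/s.
Vis-viva on the transfer ellipse at r = 23700 km gives v_t = √[μ(2/r − 1/a_t)] = 0.74839 km/s.
Δv₂ = |v_t − v_c| = |0.74839 − 1.3464| = 0.5980 km/s.

Δv₂ = 598 m/s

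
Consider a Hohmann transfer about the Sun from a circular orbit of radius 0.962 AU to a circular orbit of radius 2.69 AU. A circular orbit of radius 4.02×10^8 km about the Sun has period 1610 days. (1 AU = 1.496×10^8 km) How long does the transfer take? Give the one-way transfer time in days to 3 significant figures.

From Kepler's third law T² = 4π²r³/μ at r = 4.02×10^8 km, T = 1610 days = 1610 × 86400 s = 1.39104×10^8 s: μ = 4π²r³/T² = 1.32544×10^11 km³/s².
In km: r₁ = 0.962 × 1.496×10^8 = 1.439152×10^8 km; r₂ = 2.69 × 1.496×10^8 = 4.02424×10^8 km.
Semi-major axis of the transfer orbit: a_t = (1.439152×10^8 + 4.02424×10^8)/2 = 2.731696×10^8 km.
By Kepler's third law the transfer-orbit period is T = 2π√(a_t³/μ), so t = T/2 = 3.896×10^7 s.
Converting: 3.896×10^7 s ÷ 86400 s/day = 451 days.

t = 451 days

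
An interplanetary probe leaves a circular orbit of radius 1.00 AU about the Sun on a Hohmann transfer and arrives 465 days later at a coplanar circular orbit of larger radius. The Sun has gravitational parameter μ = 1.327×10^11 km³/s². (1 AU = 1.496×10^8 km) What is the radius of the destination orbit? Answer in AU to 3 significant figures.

In km: r₁ = 1.00 × 1.496×10^8 = 1.496×10^8 km.
Transfer time t = 465 days = 4.0176×10^7 s, and t = π√(a_t³/μ).
So a_t = (μ t²/π²)^(1/3) = (1.327×10^11 × (4.0176×10^7)² / π²)^(1/3) = 2.7893×10^8 km.
Since a_t = (r₁ + r₂)/2, r₂ = 2a_t − r₁ = 2×2.7893×10^8 − 1.496×10^8 = 4.0826×10^8 km.
In AU: r₂ = 4.0826×10^8 / 1.496×10^8 = 2.73 AU.

r₂ = 2.73 AU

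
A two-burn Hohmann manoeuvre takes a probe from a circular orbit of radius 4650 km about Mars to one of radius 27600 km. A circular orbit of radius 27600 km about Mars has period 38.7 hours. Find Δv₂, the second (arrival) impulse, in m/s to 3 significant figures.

Δv₂ = 576 m/s

From Kepler's third law T² = 4π²r³/μ at r = 27600 km, T = 38.7 hours = 38.7 × 3600 s = 1.3932×10^5 s: μ = 4π²r³/T² = 42762.2 km³/s².
The Hohmann ellipse has a_t = (r₁ + r₂)/2 = 16125 km.
Circular speed at r = 27600 km: v_c = √(μ/r) = 1.2447 km/s.
Vis-viva on the transfer ellipse at r = 27600 km gives v_t = √[μ(2/r − 1/a_t)] = 0.66842 km/s.
Δv₂ = |v_t − v_c| = |0.66842 − 1.2447| = 0.5763 km/s.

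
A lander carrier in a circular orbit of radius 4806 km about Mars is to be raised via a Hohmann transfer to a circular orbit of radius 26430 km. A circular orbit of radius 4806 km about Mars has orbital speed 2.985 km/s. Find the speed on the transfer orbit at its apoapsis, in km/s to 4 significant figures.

From the circular-orbit relation v² = μ/r at r = 4806 km: μ = v²r = (2.985)² × 4806 = 42822.5 km³/s².
The Hohmann ellipse has a_t = (r₁ + r₂)/2 = 15618 km.
At apoapsis, r = 26430 km.
From the vis-viva equation, v = √[μ(2/r − 1/a_t)] = 0.7061 km/s.

v = 0.7061 km/s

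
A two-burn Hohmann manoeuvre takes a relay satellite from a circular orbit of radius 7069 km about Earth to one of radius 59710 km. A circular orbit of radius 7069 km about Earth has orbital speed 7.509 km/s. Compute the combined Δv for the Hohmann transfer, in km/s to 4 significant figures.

Δv = 3.927 km/s

From the circular-orbit relation v² = μ/r at r = 7069 km: μ = v²r = (7.509)² × 7069 = 3.98586×10^5 km³/s².
Transfer-ellipse semi-major axis a_t = (r₁ + r₂)/2 = (7069 + 59710)/2 = 33389.5 km.
Circular speed at r₁: v₁ = √(μ/r₁) = √(3.98586×10^5/7069) = 7.50900 km/s.
On the transfer ellipse at r₁, v² = μ(2/r − 1/a) gives v_p = √[μ(2/r₁ − 1/a_t)] = 10.0415 km/s.
First burn Δv₁ = |v_p − v₁| = 2.5325 km/s.
Circular speed at r₂: v₂ = √(μ/r₂) = 2.5837 km/s.
Transfer-orbit speed at r₂: v_a = √[μ(2/r₂ − 1/a_t)] = 1.1888 km/s.
Second burn Δv₂ = |v₂ − v_a| = 1.3949 km/s.
Total Δv = Δv₁ + Δv₂ = 3.927 km/s.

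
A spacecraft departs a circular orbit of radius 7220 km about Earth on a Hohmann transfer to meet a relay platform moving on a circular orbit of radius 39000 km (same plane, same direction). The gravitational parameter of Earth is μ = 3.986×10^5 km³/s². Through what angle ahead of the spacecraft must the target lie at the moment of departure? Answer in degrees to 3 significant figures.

Semi-major axis of the transfer orbit: a_t = (7220 + 39000)/2 = 23110 km.
The half-period of the transfer ellipse is t = π√(a_t³/μ) = 17481.6 s.
The target's mean motion on its circular orbit is ω₂ = √(μ/r₂³) = 8.19732×10^-5 rad/s.
Angle swept by the target during transfer: ω₂·t = 1.43302 rad = 82.11°.
Arrival is 180° from departure on the ellipse, so φ = 180° − 82.11° = 97.9°.

φ = 97.9°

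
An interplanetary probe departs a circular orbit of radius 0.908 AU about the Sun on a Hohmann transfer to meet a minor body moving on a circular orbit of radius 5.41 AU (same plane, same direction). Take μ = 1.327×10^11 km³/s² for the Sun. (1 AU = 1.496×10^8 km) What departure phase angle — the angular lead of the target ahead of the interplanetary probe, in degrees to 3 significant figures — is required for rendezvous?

In km: r₁ = 0.908 × 1.496×10^8 = 1.358368×10^8 km; r₂ = 5.41 × 1.496×10^8 = 8.09336×10^8 km.
The Hohmann ellipse has a_t = (r₁ + r₂)/2 = 4.725864×10^8 km.
The half-period of the transfer ellipse is t = π√(a_t³/μ) = 8.8601×10^7 s.
The target's mean motion on its circular orbit is ω₂ = √(μ/r₂³) = 1.5821×10^-8 rad/s.
Angle swept by the target during transfer: ω₂·t = 1.4018 rad = 80.32°.
The interplanetary probe traverses 180° on the transfer ellipse, so the target must lead by 180° − 80.32° = 99.7°.

φ = 99.7°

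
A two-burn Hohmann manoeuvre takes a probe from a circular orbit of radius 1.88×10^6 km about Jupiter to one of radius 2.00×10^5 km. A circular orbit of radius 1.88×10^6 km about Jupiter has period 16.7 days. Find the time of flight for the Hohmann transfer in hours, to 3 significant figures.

t = 82.5 hours

From Kepler's third law T² = 4π²r³/μ at r = 1.88×10^6 km, T = 16.7 days = 16.7 × 86400 s = 1.44288×10^6 s: μ = 4π²r³/T² = 1.26001×10^8 km³/s².
The Hohmann ellipse has a_t = (r₁ + r₂)/2 = 1.040×10^6 km.
Transfer time t = π√(a_t³/μ) = π√((1.040×10^6)³ / 1.26001×10^8) = 2.9683×10^5 s.
Converting: 2.9683×10^5 s ÷ 3600 s/hour = 82.5 hours.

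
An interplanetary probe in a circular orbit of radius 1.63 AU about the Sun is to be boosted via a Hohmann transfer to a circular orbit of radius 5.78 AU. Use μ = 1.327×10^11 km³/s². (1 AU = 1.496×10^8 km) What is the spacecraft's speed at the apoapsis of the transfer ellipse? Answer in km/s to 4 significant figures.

In km: r₁ = 1.63 × 1.496×10^8 = 2.43848×10^8 km; r₂ = 5.78 × 1.496×10^8 = 8.64688×10^8 km.
Transfer-ellipse semi-major axis a_t = (r₁ + r₂)/2 = (2.43848×10^8 + 8.64688×10^8)/2 = 5.54268×10^8 km.
The apoapsis of the transfer ellipse is at r = 8.64688×10^8 km.
From the vis-viva equation, v = √[μ(2/r − 1/a_t)] = 8.217 km/s.

v = 8.217 km/s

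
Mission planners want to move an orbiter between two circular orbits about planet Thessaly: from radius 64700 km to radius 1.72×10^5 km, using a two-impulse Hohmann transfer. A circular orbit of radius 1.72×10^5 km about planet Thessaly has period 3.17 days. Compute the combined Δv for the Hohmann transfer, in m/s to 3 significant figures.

Δv = 2350 m/s

From Kepler's third law T² = 4π²r³/μ at r = 1.72×10^5 km, T = 3.17 days = 3.17 × 86400 s = 2.73888×10^5 s: μ = 4π²r³/T² = 2.67793×10^6 km³/s².
Semi-major axis of the transfer orbit: a_t = (64700 + 1.720×10^5)/2 = 1.1835×10^5 km.
Circular speed at r₁: v₁ = √(μ/r₁) = √(2.67793×10^6/64700) = 6.4335 km/s.
Transfer-orbit speed at r₁ (vis-viva equation): v_p = √[μ(2/r₁ − 1/a_t)] = 7.7558 km/s.
First burn Δv₁ = |v_p − v₁| = 1.3223 km/s.
At r₂, v₂ = √(μ/r₂) = 3.9458 km/s.
Transfer-orbit speed at r₂: v_a = √[μ(2/r₂ − 1/a_t)] = 2.9174 km/s.
Second burn Δv₂ = |v₂ − v_a| = 1.0284 km/s.
Δv = Δv₁ + Δv₂ = 1.3223 + 1.0284 = 2.351 km/s.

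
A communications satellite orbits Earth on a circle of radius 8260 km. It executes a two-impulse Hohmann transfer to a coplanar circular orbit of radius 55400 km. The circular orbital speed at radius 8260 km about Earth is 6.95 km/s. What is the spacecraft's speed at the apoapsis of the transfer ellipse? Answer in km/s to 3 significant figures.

v = 1.37 km/s

From the circular-orbit relation v² = μ/r at r = 8260 km: μ = v²r = (6.95)² × 8260 = 3.98979×10^5 km³/s².
Transfer-ellipse semi-major axis a_t = (r₁ + r₂)/2 = (8260 + 55400)/2 = 31830 km.
At apoapsis, r = 55400 km.
Applying v² = μ(2/r − 1/a_t): v = 1.367 km/s.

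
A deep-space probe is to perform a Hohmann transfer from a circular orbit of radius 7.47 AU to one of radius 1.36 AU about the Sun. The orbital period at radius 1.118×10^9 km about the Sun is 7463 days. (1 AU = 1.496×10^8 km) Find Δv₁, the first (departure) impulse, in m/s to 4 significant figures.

Δv₁ = 4849 m/s

From Kepler's third law T² = 4π²r³/μ at r = 1.118×10^9 km, T = 7463 days = 7463 × 86400 s = 6.448032×10^8 s: μ = 4π²r³/T² = 1.32688×10^11 km³/s².
In km: r₁ = 7.47 × 1.496×10^8 = 1.117512×10^9 km; r₂ = 1.36 × 1.496×10^8 = 2.03456×10^8 km.
Transfer-ellipse semi-major axis a_t = (r₁ + r₂)/2 = (1.117512×10^9 + 2.03456×10^8)/2 = 6.60484×10^8 km.
On the circular orbit at r = 1.117512×10^9 km, v_c = √(μ/r) = 10.897 km/s.
Transfer-orbit speed at the same r (vis-viva, a = a_t): v_t = √[μ(2/r − 1/a_t)] = 6.0477 km/s.
Δv₁ = |v_t − v_c| = |6.0477 − 10.897| = 4.849 km/s.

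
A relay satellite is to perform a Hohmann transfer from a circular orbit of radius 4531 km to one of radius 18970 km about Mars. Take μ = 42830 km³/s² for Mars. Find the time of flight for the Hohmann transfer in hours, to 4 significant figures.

t = 5.371 hours

Transfer-ellipse semi-major axis a_t = (r₁ + r₂)/2 = (4531 + 18970)/2 = 11750.5 km.
Half the transfer-orbit period gives t = π√(a_t³/μ) = 19336 s.
Converting: 19336 s ÷ 3600 s/hour = 5.371 hours.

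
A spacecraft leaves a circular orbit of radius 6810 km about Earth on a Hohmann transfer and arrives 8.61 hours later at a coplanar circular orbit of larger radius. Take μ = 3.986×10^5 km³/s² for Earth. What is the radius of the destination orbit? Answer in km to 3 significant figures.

r₂ = 60900 km

Transfer time t = 8.61 hours = 30996 s, and t = π√(a_t³/μ).
So a_t = (μ t²/π²)^(1/3) = (3.986×10^5 × (30996)² / π²)^(1/3) = 33854 km.
Since a_t = (r₁ + r₂)/2, r₂ = 2a_t − r₁ = 2×33854 − 6810 = 60898 km.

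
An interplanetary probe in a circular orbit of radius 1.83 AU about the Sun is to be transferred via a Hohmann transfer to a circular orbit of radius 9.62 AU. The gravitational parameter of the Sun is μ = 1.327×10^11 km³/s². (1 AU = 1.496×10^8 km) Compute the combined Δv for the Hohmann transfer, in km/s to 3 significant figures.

In km: r₁ = 1.83 × 1.496×10^8 = 2.73768×10^8 km; r₂ = 9.62 × 1.496×10^8 = 1.439152×10^9 km.
Transfer-ellipse semi-major axis a_t = (r₁ + r₂)/2 = (2.73768×10^8 + 1.439152×10^9)/2 = 8.5646×10^8 km.
At r₁ the circular-orbit speed is v₁ = √(μ/r₁) = 22.016 km/s.
Transfer-orbit speed at r₁ (vis-viva equation): v_p = √[μ(2/r₁ − 1/a_t)] = 28.539 km/s.
First burn Δv₁ = |v_p − v₁| = 6.523 km/s.
Circular speed at r₂: v₂ = √(μ/r₂) = 9.602 km/s.
Transfer-orbit speed at r₂: v_a = √[μ(2/r₂ − 1/a_t)] = 5.429 km/s.
Second burn Δv₂ = |v₂ − v_a| = 4.173 km/s.
Total Δv = Δv₁ + Δv₂ = 10.70 km/s.

Δv = 10.7 km/s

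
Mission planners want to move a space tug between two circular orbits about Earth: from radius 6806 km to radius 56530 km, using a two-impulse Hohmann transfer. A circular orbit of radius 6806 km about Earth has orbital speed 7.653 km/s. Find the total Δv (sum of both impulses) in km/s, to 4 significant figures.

Δv = 3.996 km/s

From the circular-orbit relation v² = μ/r at r = 6806 km: μ = v²r = (7.653)² × 6806 = 3.98617×10^5 km³/s².
Semi-major axis of the transfer orbit: a_t = (6806 + 56530)/2 = 31668 km.
At r₁ the circular-orbit speed is v₁ = √(μ/r₁) = 7.6530 km/s.
On the transfer ellipse at r₁, vis-viva equation gives v_p = √[μ(2/r₁ − 1/a_t)] = 10.225 km/s.
First burn Δv₁ = |v_p − v₁| = 2.572 km/s.
At r₂, v₂ = √(μ/r₂) = 2.655 km/s.
Transfer-orbit speed at r₂: v_a = √[μ(2/r₂ − 1/a_t)] = 1.231 km/s.
Second burn Δv₂ = |v₂ − v_a| = 1.424 km/s.
Δv = Δv₁ + Δv₂ = 2.572 + 1.424 = 3.996 km/s.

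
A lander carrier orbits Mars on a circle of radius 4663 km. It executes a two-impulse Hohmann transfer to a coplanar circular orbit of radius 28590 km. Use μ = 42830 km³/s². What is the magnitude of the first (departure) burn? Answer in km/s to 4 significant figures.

Transfer-ellipse semi-major axis a_t = (r₁ + r₂)/2 = (4663 + 28590)/2 = 16626.5 km.
Circular speed at r = 4663 km: v_c = √(μ/r) = 3.0307 km/s.
Vis-viva on the transfer ellipse at r = 4663 km gives v_t = √[μ(2/r − 1/a_t)] = 3.9742 km/s.
Δv₁ = |v_t − v_c| = |3.9742 − 3.0307| = 0.9435 km/s.

Δv₁ = 0.9435 km/s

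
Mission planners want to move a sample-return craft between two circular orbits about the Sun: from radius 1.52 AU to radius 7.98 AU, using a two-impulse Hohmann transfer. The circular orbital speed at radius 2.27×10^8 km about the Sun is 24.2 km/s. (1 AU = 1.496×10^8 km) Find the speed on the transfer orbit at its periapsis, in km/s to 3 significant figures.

From the circular-orbit relation v² = μ/r at r = 2.27×10^8 km: μ = v²r = (24.2)² × 2.27×10^8 = 1.32940×10^11 km³/s².
In km: r₁ = 1.52 × 1.496×10^8 = 2.27392×10^8 km; r₂ = 7.98 × 1.496×10^8 = 1.193808×10^9 km.
Transfer-ellipse semi-major axis a_t = (r₁ + r₂)/2 = (2.27392×10^8 + 1.193808×10^9)/2 = 7.106×10^8 km.
The periapsis of the transfer ellipse is at r = 2.27392×10^8 km.
From the vis-viva equation, v = √[μ(2/r − 1/a_t)] = 31.34 km/s.

v = 31.3 km/s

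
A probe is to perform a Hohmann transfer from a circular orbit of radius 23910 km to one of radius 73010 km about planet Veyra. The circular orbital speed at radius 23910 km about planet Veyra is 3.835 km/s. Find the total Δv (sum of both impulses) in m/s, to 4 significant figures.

Δv = 1525 m/s

From the circular-orbit relation v² = μ/r at r = 23910 km: μ = v²r = (3.835)² × 23910 = 3.51650×10^5 km³/s².
Transfer-ellipse semi-major axis a_t = (r₁ + r₂)/2 = (23910 + 73010)/2 = 48460 km.
At r₁ the circular-orbit speed is v₁ = √(μ/r₁) = 3.8350 km/s.
On the transfer ellipse at r₁, vis-viva equation gives v_p = √[μ(2/r₁ − 1/a_t)] = 4.7072 km/s.
First burn Δv₁ = |v_p − v₁| = 0.8722 km/s.
Circular speed at r₂: v₂ = √(μ/r₂) = 2.19464 km/s.
Transfer-orbit speed at r₂: v_a = √[μ(2/r₂ − 1/a_t)] = 1.54157 km/s.
Second burn Δv₂ = |v₂ − v_a| = 0.6531 km/s.
Δv = Δv₁ + Δv₂ = 0.8722 + 0.6531 = 1.525 km/s.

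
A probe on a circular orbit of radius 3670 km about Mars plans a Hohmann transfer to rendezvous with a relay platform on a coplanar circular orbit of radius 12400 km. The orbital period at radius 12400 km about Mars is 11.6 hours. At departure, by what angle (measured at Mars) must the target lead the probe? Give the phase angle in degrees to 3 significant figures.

φ = 86.1°

From Kepler's third law T² = 4π²r³/μ at r = 12400 km, T = 11.6 hours = 11.6 × 3600 s = 41760 s: μ = 4π²r³/T² = 43162.2 km³/s².
Semi-major axis of the transfer orbit: a_t = (3670 + 12400)/2 = 8035 km.
The half-period of the transfer ellipse is t = π√(a_t³/μ) = 10891 s.
Target angular speed ω₂ = √(μ/r₂³) = 1.5046×10^-4 rad/s.
Angle swept by the target during transfer: ω₂·t = 1.6387 rad = 93.89°.
Arrival is 180° from departure on the ellipse, so φ = 180° − 93.89° = 86.1°.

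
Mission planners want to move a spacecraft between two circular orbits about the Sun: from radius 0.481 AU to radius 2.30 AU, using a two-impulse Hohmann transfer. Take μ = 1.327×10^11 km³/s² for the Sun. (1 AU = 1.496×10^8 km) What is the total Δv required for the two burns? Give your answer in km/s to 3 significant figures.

Δv = 20.4 km/s

In km: r₁ = 0.481 × 1.496×10^8 = 7.19576×10^7 km; r₂ = 2.30 × 1.496×10^8 = 3.4408×10^8 km.
The Hohmann ellipse has a_t = (r₁ + r₂)/2 = 2.080188×10^8 km.
Circular speed at r₁: v₁ = √(μ/r₁) = √(1.327×10^11/7.19576×10^7) = 42.9435 km/s.
Transfer-orbit speed at r₁ (vis-viva equation): v_p = √[μ(2/r₁ − 1/a_t)] = 55.2301 km/s.
First burn Δv₁ = |v_p − v₁| = 12.2866 km/s.
Circular speed at r₂: v₂ = √(μ/r₂) = 19.6384 km/s.
Transfer-orbit speed at r₂: v_a = √[μ(2/r₂ − 1/a_t)] = 11.5503 km/s.
Second burn Δv₂ = |v₂ − v_a| = 8.08810 km/s.
Total Δv = Δv₁ + Δv₂ = 20.37 km/s.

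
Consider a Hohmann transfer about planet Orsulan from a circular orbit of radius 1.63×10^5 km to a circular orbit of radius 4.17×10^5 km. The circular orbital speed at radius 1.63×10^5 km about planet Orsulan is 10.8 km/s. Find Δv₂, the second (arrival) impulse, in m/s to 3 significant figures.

Δv₂ = 1690 m/s

From the circular-orbit relation v² = μ/r at r = 1.63×10^5 km: μ = v²r = (10.8)² × 1.63×10^5 = 1.90123×10^7 km³/s².
Transfer-ellipse semi-major axis a_t = (r₁ + r₂)/2 = (1.630×10^5 + 4.170×10^5)/2 = 2.900×10^5 km.
On the circular orbit at r = 4.170×10^5 km, v_c = √(μ/r) = 6.752 km/s.
Transfer-orbit speed at the same r (vis-viva, a = a_t): v_t = √[μ(2/r − 1/a_t)] = 5.062 km/s.
Δv₂ = |v_t − v_c| = |5.062 − 6.752| = 1.690 km/s.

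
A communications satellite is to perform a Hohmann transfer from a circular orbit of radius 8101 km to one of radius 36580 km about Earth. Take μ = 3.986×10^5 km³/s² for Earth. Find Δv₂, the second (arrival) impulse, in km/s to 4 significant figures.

Δv₂ = 1.313 km/s

Semi-major axis of the transfer orbit: a_t = (8101 + 36580)/2 = 22340.5 km.
On the circular orbit at r = 36580 km, v_c = √(μ/r) = 3.301 km/s.
Vis-viva on the transfer ellipse at r = 36580 km gives v_t = √[μ(2/r − 1/a_t)] = 1.988 km/s.
Δv₂ = |v_t − v_c| = |1.988 − 3.301| = 1.313 km/s.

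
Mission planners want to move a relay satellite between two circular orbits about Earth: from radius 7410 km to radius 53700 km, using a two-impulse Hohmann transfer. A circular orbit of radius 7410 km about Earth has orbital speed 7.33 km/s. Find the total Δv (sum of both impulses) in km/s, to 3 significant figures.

From the circular-orbit relation v² = μ/r at r = 7410 km: μ = v²r = (7.33)² × 7410 = 3.98131×10^5 km³/s².
The Hohmann ellipse has a_t = (r₁ + r₂)/2 = 30555 km.
At r₁ the circular-orbit speed is v₁ = √(μ/r₁) = 7.330 km/s.
Transfer-orbit speed at r₁ (vis-viva): v_p = √[μ(2/r₁ − 1/a_t)] = 9.717 km/s.
First burn Δv₁ = |v_p − v₁| = 2.387 km/s.
At r₂, v₂ = √(μ/r₂) = 2.723 km/s.
Transfer-orbit speed at r₂: v_a = √[μ(2/r₂ − 1/a_t)] = 1.341 km/s.
Second burn Δv₂ = |v₂ − v_a| = 1.382 km/s.
Total Δv = Δv₁ + Δv₂ = 3.769 km/s.

Δv = 3.77 km/s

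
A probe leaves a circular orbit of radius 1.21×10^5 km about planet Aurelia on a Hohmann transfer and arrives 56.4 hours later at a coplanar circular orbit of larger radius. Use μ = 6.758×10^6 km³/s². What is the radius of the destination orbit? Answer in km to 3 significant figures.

Transfer time t = 56.4 hours = 2.0304×10^5 s, and t = π√(a_t³/μ).
So a_t = (μ t²/π²)^(1/3) = (6.758×10^6 × (2.0304×10^5)² / π²)^(1/3) = 3.0448×10^5 km.
Since a_t = (r₁ + r₂)/2, r₂ = 2a_t − r₁ = 2×3.0448×10^5 − 1.210×10^5 = 4.8796×10^5 km.

r₂ = 4.88×10^5 km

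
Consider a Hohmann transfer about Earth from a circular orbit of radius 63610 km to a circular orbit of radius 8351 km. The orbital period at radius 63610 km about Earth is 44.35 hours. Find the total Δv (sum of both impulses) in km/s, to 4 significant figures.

From Kepler's third law T² = 4π²r³/μ at r = 63610 km, T = 44.35 hours = 44.35 × 3600 s = 1.5966×10^5 s: μ = 4π²r³/T² = 3.98606×10^5 km³/s².
Semi-major axis of the transfer orbit: a_t = (63610 + 8351)/2 = 35980.5 km.
Circular speed at r₁: v₁ = √(μ/r₁) = √(3.98606×10^5/63610) = 2.5033 km/s.
Transfer-orbit speed at r₁ (vis-viva equation): v_a = √[μ(2/r₁ − 1/a_t)] = 1.2060 km/s.
First burn Δv₁ = |v_a − v₁| = 1.2973 km/s.
At r₂, v₂ = √(μ/r₂) = 6.9088 km/s.
Transfer-orbit speed at r₂: v_p = √[μ(2/r₂ − 1/a_t)] = 9.1861 km/s.
Second burn Δv₂ = |v₂ − v_p| = 2.2773 km/s.
Total Δv = Δv₁ + Δv₂ = 3.575 km/s.

Δv = 3.575 km/s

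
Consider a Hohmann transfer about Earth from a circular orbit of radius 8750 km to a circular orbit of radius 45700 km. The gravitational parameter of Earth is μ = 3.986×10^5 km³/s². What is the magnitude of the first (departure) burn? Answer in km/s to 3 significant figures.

Semi-major axis of the transfer orbit: a_t = (8750 + 45700)/2 = 27225 km.
Circular speed at r = 8750 km: v_c = √(μ/r) = 6.7494 km/s.
Vis-viva on the transfer ellipse at r = 8750 km gives v_t = √[μ(2/r − 1/a_t)] = 8.7446 km/s.
Δv₁ = |v_t − v_c| = |8.7446 − 6.7494| = 1.995 km/s.

Δv₁ = 2.00 km/s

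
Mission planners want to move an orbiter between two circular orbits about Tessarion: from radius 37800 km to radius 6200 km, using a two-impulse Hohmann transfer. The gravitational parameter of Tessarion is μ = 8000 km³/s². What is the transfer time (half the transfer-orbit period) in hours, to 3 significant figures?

Semi-major axis of the transfer orbit: a_t = (37800 + 6200)/2 = 22000 km.
Half the transfer-orbit period gives t = π√(a_t³/μ) = 1.146×10^5 s.
Converting: 1.146×10^5 s ÷ 3600 s/hour = 31.8 hours.

t = 31.8 hours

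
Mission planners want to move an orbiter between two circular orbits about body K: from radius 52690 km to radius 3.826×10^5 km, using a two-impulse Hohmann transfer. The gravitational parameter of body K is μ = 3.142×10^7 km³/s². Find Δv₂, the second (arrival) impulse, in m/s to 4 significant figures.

Δv₂ = 4603 m/s

Semi-major axis of the transfer orbit: a_t = (52690 + 3.826×10^5)/2 = 2.17645×10^5 km.
Circular speed at r = 3.826×10^5 km: v_c = √(μ/r) = 9.062 km/s.
Transfer-orbit speed at the same r (vis-viva, a = a_t): v_t = √[μ(2/r − 1/a_t)] = 4.459 km/s.
Δv₂ = |v_t − v_c| = |4.459 − 9.062| = 4.603 km/s.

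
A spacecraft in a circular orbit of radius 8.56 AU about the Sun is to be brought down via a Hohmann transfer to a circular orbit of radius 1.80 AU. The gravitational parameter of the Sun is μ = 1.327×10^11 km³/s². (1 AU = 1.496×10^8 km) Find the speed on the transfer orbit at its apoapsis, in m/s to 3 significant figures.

v = 6000 m/s

In km: r₁ = 8.56 × 1.496×10^8 = 1.280576×10^9 km; r₂ = 1.80 × 1.496×10^8 = 2.6928×10^8 km.
The Hohmann ellipse has a_t = (r₁ + r₂)/2 = 7.74928×10^8 km.
The apoapsis of the transfer ellipse is at r = 1.280576×10^9 km.
Vis-viva: v = √[μ(2/r − 1/a_t)] = √[1.327×10^11 × (2/1.280576×10^9 − 1/7.74928×10^8)] = 6.001 km/s.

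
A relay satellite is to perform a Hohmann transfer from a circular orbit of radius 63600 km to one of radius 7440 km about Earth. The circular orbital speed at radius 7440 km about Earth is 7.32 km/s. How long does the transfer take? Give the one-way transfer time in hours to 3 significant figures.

From the circular-orbit relation v² = μ/r at r = 7440 km: μ = v²r = (7.32)² × 7440 = 3.98653×10^5 km³/s².
Semi-major axis of the transfer orbit: a_t = (63600 + 7440)/2 = 35520 km.
Transfer time t = π√(a_t³/μ) = π√((35520)³ / 3.98653×10^5) = 33310 s.
Converting: 33310 s ÷ 3600 s/hour = 9.25 hours.

t = 9.25 hours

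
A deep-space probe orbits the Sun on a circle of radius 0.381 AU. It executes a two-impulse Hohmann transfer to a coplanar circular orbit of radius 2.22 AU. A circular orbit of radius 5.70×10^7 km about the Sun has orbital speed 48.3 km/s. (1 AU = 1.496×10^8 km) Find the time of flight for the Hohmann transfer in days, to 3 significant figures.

From the circular-orbit relation v² = μ/r at r = 5.70×10^7 km: μ = v²r = (48.3)² × 5.70×10^7 = 1.32975×10^11 km³/s².
In km: r₁ = 0.381 × 1.496×10^8 = 5.69976×10^7 km; r₂ = 2.22 × 1.496×10^8 = 3.32112×10^8 km.
Transfer-ellipse semi-major axis a_t = (r₁ + r₂)/2 = (5.69976×10^7 + 3.32112×10^8)/2 = 1.945548×10^8 km.
Transfer time t = π√(a_t³/μ) = π√((1.945548×10^8)³ / 1.32975×10^11) = 2.338×10^7 s.
Converting: 2.338×10^7 s ÷ 86400 s/day = 271 days.

t = 271 days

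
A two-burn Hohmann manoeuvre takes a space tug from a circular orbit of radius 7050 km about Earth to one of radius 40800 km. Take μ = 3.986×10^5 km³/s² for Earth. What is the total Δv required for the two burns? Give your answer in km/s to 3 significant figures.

Δv = 3.73 km/s

Transfer-ellipse semi-major axis a_t = (r₁ + r₂)/2 = (7050 + 40800)/2 = 23925 km.
Circular speed at r₁: v₁ = √(μ/r₁) = √(3.986×10^5/7050) = 7.519 km/s.
On the transfer ellipse at r₁, vis-viva equation gives v_p = √[μ(2/r₁ − 1/a_t)] = 9.819 km/s.
First burn Δv₁ = |v_p − v₁| = 2.300 km/s.
Circular speed at r₂: v₂ = √(μ/r₂) = 3.126 km/s.
Transfer-orbit speed at r₂: v_a = √[μ(2/r₂ − 1/a_t)] = 1.697 km/s.
Second burn Δv₂ = |v₂ − v_a| = 1.429 km/s.
Δv = Δv₁ + Δv₂ = 2.300 + 1.429 = 3.729 km/s.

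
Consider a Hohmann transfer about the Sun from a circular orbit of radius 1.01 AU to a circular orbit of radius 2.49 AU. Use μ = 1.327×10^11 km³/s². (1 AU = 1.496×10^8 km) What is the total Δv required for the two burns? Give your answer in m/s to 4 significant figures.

In km: r₁ = 1.01 × 1.496×10^8 = 1.51096×10^8 km; r₂ = 2.49 × 1.496×10^8 = 3.72504×10^8 km.
Transfer-ellipse semi-major axis a_t = (r₁ + r₂)/2 = (1.51096×10^8 + 3.72504×10^8)/2 = 2.618×10^8 km.
Circular speed at r₁: v₁ = √(μ/r₁) = √(1.327×10^11/1.51096×10^8) = 29.635 km/s.
On the transfer ellipse at r₁, vis-viva gives v_p = √[μ(2/r₁ − 1/a_t)] = 35.350 km/s.
First burn Δv₁ = |v_p − v₁| = 5.715 km/s.
Circular speed at r₂: v₂ = √(μ/r₂) = 18.874263 km/s.
Transfer-orbit speed at r₂: v_a = √[μ(2/r₂ − 1/a_t)] = 14.338762 km/s.
Second burn Δv₂ = |v₂ − v_a| = 4.536 km/s.
Total Δv = Δv₁ + Δv₂ = 10.25 km/s.

Δv = 10250 m/s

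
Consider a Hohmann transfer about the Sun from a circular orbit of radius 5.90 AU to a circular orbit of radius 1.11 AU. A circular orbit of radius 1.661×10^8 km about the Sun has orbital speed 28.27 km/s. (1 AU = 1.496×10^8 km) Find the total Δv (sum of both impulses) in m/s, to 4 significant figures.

Δv = 13770 m/s

From the circular-orbit relation v² = μ/r at r = 1.661×10^8 km: μ = v²r = (28.27)² × 1.661×10^8 = 1.32746×10^11 km³/s².
In km: r₁ = 5.90 × 1.496×10^8 = 8.8264×10^8 km; r₂ = 1.11 × 1.496×10^8 = 1.66056×10^8 km.
Semi-major axis of the transfer orbit: a_t = (8.8264×10^8 + 1.66056×10^8)/2 = 5.24348×10^8 km.
At r₁ the circular-orbit speed is v₁ = √(μ/r₁) = 12.2636 km/s.
Transfer-orbit speed at r₁ (vis-viva equation): v_a = √[μ(2/r₁ − 1/a_t)] = 6.90139 km/s.
First burn Δv₁ = |v_a − v₁| = 5.362 km/s.
Circular speed at r₂: v₂ = √(μ/r₂) = 28.274 km/s.
Transfer-orbit speed at r₂: v_p = √[μ(2/r₂ − 1/a_t)] = 36.683 km/s.
Second burn Δv₂ = |v₂ − v_p| = 8.409 km/s.
Δv = Δv₁ + Δv₂ = 5.362 + 8.409 = 13.77 km/s.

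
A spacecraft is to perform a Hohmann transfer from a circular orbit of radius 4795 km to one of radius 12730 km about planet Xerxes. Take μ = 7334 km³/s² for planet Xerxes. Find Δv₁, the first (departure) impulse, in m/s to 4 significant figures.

The Hohmann ellipse has a_t = (r₁ + r₂)/2 = 8762.5 km.
Circular speed at r = 4795 km: v_c = √(μ/r) = 1.23673 km/s.
Vis-viva on the transfer ellipse at r = 4795 km gives v_t = √[μ(2/r − 1/a_t)] = 1.49065 km/s.
Δv₁ = |v_t − v_c| = |1.49065 − 1.23673| = 0.2539 km/s.

Δv₁ = 253.9 m/s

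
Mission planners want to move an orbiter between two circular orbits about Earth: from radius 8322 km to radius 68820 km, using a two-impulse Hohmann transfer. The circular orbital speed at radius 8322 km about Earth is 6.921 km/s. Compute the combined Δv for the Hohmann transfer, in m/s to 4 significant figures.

Δv = 3613 m/s

From the circular-orbit relation v² = μ/r at r = 8322 km: μ = v²r = (6.921)² × 8322 = 3.98626×10^5 km³/s².
Transfer-ellipse semi-major axis a_t = (r₁ + r₂)/2 = (8322 + 68820)/2 = 38571 km.
Circular speed at r₁: v₁ = √(μ/r₁) = √(3.98626×10^5/8322) = 6.921 km/s.
On the transfer ellipse at r₁, vis-viva equation gives v_p = √[μ(2/r₁ − 1/a_t)] = 9.245 km/s.
First burn Δv₁ = |v_p − v₁| = 2.324 km/s.
At r₂, v₂ = √(μ/r₂) = 2.407 km/s.
Transfer-orbit speed at r₂: v_a = √[μ(2/r₂ − 1/a_t)] = 1.118 km/s.
Second burn Δv₂ = |v₂ − v_a| = 1.289 km/s.
Δv = Δv₁ + Δv₂ = 2.324 + 1.289 = 3.613 km/s.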